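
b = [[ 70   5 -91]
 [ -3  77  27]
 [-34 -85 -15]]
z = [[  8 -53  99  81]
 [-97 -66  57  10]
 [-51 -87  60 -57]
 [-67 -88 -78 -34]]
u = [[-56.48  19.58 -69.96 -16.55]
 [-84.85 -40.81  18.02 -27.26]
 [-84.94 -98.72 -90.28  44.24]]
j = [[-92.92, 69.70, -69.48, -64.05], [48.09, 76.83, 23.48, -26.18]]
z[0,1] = -53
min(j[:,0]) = -92.92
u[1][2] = 18.02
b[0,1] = 5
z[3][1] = -88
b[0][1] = 5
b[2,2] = -15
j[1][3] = -26.18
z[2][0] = -51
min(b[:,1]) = -85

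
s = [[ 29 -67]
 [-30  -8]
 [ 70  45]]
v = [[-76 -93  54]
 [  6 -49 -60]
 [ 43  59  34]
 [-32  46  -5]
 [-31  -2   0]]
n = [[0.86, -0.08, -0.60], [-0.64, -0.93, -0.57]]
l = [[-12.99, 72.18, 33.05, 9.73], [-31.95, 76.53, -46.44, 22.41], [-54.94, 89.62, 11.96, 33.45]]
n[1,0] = -0.638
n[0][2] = -0.596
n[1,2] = -0.573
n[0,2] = -0.596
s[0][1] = -67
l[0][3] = 9.73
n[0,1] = -0.078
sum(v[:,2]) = 23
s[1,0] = -30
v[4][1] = -2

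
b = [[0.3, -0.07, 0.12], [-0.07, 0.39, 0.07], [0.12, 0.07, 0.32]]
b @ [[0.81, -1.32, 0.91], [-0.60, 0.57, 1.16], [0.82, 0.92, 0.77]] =[[0.38, -0.33, 0.28],[-0.23, 0.38, 0.44],[0.32, 0.18, 0.44]]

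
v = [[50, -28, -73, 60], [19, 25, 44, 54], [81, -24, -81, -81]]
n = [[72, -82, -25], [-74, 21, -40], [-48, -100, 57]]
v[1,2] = 44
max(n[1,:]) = 21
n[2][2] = 57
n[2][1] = -100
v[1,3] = 54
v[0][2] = -73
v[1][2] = 44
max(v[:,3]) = 60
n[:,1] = [-82, 21, -100]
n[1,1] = 21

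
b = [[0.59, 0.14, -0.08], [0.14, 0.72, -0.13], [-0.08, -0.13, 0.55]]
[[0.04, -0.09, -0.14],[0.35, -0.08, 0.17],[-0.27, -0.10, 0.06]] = b@[[-0.09,-0.15,-0.29], [0.43,-0.12,0.32], [-0.41,-0.23,0.14]]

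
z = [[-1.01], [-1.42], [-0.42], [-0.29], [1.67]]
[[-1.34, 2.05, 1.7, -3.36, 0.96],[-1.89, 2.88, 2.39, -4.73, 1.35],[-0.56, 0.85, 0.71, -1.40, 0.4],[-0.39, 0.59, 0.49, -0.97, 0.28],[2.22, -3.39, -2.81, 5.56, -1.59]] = z @ [[1.33, -2.03, -1.68, 3.33, -0.95]]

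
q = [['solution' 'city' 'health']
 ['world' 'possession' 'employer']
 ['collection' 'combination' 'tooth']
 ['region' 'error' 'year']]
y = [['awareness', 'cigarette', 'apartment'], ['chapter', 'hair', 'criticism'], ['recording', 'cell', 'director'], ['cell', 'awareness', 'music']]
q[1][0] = 'world'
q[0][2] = 'health'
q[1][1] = 'possession'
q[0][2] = 'health'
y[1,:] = ['chapter', 'hair', 'criticism']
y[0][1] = 'cigarette'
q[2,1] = 'combination'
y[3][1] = 'awareness'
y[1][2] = 'criticism'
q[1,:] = ['world', 'possession', 'employer']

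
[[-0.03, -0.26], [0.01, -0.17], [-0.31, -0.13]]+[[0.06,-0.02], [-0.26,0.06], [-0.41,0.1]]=[[0.03, -0.28], [-0.25, -0.11], [-0.72, -0.03]]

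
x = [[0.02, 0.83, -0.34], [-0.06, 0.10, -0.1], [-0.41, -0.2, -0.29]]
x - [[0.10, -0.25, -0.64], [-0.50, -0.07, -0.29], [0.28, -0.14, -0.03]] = [[-0.08, 1.08, 0.30], [0.44, 0.17, 0.19], [-0.69, -0.06, -0.26]]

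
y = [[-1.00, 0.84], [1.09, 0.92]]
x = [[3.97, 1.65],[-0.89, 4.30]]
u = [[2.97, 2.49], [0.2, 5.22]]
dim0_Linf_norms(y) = [1.09, 0.92]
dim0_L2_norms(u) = [2.98, 5.78]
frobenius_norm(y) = 1.93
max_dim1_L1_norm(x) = 5.62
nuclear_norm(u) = 8.50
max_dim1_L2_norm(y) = 1.43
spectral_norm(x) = 4.74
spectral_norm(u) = 6.01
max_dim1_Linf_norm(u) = 5.22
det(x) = 18.54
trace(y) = -0.08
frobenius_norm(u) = 6.50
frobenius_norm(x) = 6.15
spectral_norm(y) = 1.49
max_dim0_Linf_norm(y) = 1.09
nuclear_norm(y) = 2.72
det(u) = 15.01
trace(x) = 8.27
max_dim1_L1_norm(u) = 5.46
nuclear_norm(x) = 8.65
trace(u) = 8.19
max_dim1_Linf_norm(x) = 4.3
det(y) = -1.84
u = y + x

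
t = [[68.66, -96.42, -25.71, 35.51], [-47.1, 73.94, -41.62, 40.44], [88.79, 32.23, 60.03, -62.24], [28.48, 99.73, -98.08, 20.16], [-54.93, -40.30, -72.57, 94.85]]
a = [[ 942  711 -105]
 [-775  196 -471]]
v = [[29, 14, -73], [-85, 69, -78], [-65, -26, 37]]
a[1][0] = -775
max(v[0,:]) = 29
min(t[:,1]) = -96.42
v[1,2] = -78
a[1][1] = 196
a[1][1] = 196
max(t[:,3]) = 94.85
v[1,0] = -85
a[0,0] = 942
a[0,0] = 942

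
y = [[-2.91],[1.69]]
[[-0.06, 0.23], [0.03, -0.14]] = y@ [[0.02,-0.08]]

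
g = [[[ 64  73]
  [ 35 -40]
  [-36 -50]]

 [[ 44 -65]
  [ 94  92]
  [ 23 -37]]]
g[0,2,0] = -36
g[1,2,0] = 23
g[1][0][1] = -65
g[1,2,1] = -37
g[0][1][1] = -40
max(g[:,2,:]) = 23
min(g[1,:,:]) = -65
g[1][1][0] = 94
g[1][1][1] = 92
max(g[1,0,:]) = 44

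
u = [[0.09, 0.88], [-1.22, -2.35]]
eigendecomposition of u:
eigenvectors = [[0.84,-0.43], [-0.55,0.9]]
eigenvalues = [-0.49, -1.77]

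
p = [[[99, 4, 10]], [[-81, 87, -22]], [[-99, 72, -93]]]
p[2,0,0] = -99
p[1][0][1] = 87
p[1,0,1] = 87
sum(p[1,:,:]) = -16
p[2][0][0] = -99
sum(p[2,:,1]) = 72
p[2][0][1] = 72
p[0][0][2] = 10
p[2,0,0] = -99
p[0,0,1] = 4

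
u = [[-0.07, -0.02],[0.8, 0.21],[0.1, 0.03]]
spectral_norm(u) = 0.84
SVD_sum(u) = [[-0.07,-0.02], [0.8,0.21], [0.10,0.03]] + [[0.00, -0.00], [0.00, -0.0], [-0.0, 0.00]]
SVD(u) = [[-0.09, -0.39], [0.99, -0.15], [0.12, 0.91]] @ diag([0.8368301622793912, 0.003908900030382886]) @ [[0.97, 0.25],[-0.25, 0.97]]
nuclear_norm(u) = 0.84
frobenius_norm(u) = 0.84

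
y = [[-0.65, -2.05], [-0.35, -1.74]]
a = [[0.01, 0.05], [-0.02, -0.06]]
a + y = [[-0.64, -2.0], [-0.37, -1.80]]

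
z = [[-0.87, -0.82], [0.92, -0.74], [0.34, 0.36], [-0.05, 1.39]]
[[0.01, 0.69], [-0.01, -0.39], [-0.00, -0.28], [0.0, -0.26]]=z @ [[-0.01, -0.59], [-0.00, -0.21]]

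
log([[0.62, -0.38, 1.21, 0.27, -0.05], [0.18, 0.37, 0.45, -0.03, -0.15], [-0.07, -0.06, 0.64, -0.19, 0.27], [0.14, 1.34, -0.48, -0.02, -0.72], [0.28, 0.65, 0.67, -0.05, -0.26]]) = [[7.04,-32.23,17.23,12.34,0.89], [-1.46,14.92,-3.77,-3.37,-5.40], [-2.28,8.32,-4.88,-3.70,0.55], [-10.54,67.15,-24.44,-19.50,-14.28], [-0.28,21.16,-1.98,-2.11,-12.07]]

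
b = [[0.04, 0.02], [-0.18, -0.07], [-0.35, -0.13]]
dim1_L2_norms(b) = [0.04, 0.19, 0.37]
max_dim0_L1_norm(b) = 0.57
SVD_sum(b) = [[0.04, 0.02], [-0.18, -0.07], [-0.35, -0.13]] + [[-0.0, 0.00], [0.00, -0.00], [-0.0, 0.00]]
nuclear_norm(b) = 0.43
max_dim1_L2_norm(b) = 0.37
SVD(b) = [[-0.11, 0.87], [0.46, -0.39], [0.88, 0.31]] @ diag([0.42269553104640584, 0.005337418233286263]) @ [[-0.94, -0.35], [-0.35, 0.94]]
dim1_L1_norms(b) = [0.06, 0.25, 0.48]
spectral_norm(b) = 0.42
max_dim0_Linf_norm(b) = 0.35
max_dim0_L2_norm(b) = 0.4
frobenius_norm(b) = 0.42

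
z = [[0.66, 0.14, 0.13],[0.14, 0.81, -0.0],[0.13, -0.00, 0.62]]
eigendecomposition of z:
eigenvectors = [[-0.57, -0.7, 0.43], [-0.78, 0.30, -0.55], [-0.25, 0.65, 0.72]]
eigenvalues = [0.91, 0.48, 0.7]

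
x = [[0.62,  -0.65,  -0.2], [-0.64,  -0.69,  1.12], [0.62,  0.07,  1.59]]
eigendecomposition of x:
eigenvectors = [[0.35+0.00j,(0.37-0.44j),(0.37+0.44j)], [0.93+0.00j,-0.44+0.23j,-0.44-0.23j], [-0.11+0.00j,(-0.65+0j),-0.65-0.00j]]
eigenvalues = [(-1.06+0j), (1.29+0.39j), (1.29-0.39j)]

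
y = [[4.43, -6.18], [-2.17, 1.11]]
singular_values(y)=[7.91, 1.07]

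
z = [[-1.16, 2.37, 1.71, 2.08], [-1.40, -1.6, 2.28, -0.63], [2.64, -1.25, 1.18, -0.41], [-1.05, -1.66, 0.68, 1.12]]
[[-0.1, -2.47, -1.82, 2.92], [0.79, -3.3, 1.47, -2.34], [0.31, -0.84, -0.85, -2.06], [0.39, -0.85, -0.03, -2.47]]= z @[[-0.05,0.25,-0.53,-0.08],[-0.16,-0.09,-0.24,1.4],[0.19,-1.32,-0.08,-0.13],[-0.05,0.14,-0.83,-0.13]]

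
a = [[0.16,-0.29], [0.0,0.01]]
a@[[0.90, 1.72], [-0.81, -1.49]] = [[0.38,  0.71], [-0.01,  -0.01]]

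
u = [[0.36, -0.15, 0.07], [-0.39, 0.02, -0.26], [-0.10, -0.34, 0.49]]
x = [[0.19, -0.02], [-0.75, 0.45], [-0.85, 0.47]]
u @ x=[[0.12, -0.04], [0.13, -0.11], [-0.18, 0.08]]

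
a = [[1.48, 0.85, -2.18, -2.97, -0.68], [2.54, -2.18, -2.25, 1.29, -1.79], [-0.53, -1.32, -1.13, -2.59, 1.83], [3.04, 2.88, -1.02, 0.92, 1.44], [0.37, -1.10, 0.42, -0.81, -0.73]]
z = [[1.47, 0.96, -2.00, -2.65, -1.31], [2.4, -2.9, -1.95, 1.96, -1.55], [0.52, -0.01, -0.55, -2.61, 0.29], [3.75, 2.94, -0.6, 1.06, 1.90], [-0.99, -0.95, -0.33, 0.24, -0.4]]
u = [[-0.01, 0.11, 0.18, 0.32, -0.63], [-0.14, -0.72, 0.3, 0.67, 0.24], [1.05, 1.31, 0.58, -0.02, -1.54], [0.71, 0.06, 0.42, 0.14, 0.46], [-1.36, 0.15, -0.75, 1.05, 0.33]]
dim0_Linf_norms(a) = [3.04, 2.88, 2.25, 2.97, 1.83]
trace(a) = -1.64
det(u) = -0.01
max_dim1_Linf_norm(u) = 1.54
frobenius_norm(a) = 8.70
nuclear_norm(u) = 6.11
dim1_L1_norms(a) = [8.16, 10.05, 7.4, 9.3, 3.43]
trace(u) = 0.32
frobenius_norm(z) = 8.80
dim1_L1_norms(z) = [8.39, 10.76, 3.98, 10.25, 2.91]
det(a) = 236.88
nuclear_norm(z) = 16.73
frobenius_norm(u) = 3.43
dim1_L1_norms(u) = [1.25, 2.07, 4.5, 1.79, 3.64]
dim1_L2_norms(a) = [4.12, 4.6, 3.65, 4.64, 1.65]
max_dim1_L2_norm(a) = 4.64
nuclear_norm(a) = 17.60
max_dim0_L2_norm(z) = 4.82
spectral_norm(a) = 5.29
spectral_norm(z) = 5.59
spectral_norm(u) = 2.74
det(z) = -72.89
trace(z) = -1.32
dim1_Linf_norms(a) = [2.97, 2.54, 2.59, 3.04, 1.1]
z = u + a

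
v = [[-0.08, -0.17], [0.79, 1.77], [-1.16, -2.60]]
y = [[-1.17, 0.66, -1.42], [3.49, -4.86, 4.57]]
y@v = [[2.26, 5.06], [-9.42, -21.08]]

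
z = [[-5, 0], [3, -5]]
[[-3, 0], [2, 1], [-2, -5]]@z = [[15, 0], [-7, -5], [-5, 25]]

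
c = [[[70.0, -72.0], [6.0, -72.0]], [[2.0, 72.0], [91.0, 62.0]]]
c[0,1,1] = -72.0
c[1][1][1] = 62.0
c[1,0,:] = [2.0, 72.0]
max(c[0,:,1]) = -72.0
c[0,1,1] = -72.0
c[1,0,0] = 2.0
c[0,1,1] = -72.0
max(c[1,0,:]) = 72.0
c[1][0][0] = 2.0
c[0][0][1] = -72.0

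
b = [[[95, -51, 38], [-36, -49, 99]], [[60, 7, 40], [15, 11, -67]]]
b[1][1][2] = -67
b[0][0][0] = 95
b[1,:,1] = [7, 11]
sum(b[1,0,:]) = 107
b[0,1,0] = -36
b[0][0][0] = 95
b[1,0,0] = 60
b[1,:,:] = [[60, 7, 40], [15, 11, -67]]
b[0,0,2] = 38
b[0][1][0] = -36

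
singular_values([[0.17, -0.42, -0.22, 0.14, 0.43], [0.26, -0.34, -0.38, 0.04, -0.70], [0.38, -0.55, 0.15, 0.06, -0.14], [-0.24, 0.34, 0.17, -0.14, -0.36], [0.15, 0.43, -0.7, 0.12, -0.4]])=[1.16, 1.05, 0.71, 0.19, 0.0]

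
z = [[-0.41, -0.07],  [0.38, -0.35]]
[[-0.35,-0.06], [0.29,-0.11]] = z@[[0.83, 0.07], [0.07, 0.39]]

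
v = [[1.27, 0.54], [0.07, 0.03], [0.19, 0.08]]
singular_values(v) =[1.4, 0.0]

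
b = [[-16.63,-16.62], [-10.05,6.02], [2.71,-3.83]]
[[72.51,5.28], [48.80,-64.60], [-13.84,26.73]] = b @ [[-4.67, 3.90], [0.31, -4.22]]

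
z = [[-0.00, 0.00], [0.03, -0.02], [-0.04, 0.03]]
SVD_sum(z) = [[-0.00, 0.0], [0.03, -0.02], [-0.04, 0.03]] + [[0.00, 0.0], [0.0, 0.00], [0.0, 0.0]]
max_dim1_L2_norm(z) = 0.05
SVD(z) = [[-0.00, -0.00], [0.58, -0.81], [-0.81, -0.58]] @ diag([0.061622776601683804, 0.001622776601683791]) @ [[0.81,-0.58], [-0.58,-0.81]]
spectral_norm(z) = 0.06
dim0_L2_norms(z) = [0.05, 0.04]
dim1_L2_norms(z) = [0.0, 0.04, 0.05]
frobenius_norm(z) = 0.06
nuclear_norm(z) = 0.06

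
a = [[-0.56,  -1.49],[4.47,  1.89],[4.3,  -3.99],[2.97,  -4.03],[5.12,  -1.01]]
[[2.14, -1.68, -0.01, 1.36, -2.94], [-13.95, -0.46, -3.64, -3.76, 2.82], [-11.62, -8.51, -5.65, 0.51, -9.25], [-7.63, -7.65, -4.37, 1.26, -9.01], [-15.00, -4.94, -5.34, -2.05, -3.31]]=a @ [[-2.99, -0.69, -0.97, -0.54, -0.24],[-0.31, 1.39, 0.37, -0.71, 2.06]]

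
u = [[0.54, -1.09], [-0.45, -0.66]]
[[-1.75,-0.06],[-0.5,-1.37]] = u@ [[-0.72, 1.72],[1.25, 0.91]]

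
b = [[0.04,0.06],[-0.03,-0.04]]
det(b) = 0.00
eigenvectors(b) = [[0.82+0.00j, 0.82-0.00j], [-0.54+0.19j, (-0.54-0.19j)]]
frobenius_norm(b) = 0.09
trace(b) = 0.00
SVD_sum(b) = [[0.04, 0.06], [-0.03, -0.04]] + [[-0.0, 0.00], [-0.00, 0.0]]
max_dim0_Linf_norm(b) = 0.06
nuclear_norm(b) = 0.09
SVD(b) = [[-0.82, 0.57], [0.57, 0.82]] @ diag([0.08772001872658763, 0.0022799812734123387]) @ [[-0.57, -0.82], [-0.82, 0.57]]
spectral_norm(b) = 0.09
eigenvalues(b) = [0.01j, -0.01j]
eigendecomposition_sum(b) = [[0.02+0.01j, 0.03-0.00j], [(-0.02+0j), (-0.02+0.01j)]] + [[0.02-0.01j, (0.03+0j)], [-0.02-0.00j, -0.02-0.01j]]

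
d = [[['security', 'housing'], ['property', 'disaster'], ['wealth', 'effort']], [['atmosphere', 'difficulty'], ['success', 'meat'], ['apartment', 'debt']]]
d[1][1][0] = 'success'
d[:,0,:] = [['security', 'housing'], ['atmosphere', 'difficulty']]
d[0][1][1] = 'disaster'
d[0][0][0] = 'security'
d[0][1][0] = 'property'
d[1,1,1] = 'meat'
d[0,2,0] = 'wealth'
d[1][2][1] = 'debt'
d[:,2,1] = ['effort', 'debt']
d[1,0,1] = 'difficulty'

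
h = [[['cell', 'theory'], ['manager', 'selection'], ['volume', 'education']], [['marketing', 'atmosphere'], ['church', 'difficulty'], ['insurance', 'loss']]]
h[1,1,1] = 'difficulty'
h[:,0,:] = [['cell', 'theory'], ['marketing', 'atmosphere']]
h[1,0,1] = 'atmosphere'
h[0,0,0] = 'cell'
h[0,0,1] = 'theory'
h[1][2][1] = 'loss'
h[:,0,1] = ['theory', 'atmosphere']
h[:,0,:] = [['cell', 'theory'], ['marketing', 'atmosphere']]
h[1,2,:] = ['insurance', 'loss']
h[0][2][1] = 'education'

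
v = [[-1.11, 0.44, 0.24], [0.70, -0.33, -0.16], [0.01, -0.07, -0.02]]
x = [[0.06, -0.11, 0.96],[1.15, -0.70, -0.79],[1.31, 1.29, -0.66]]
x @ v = [[-0.13, -0.00, 0.01],  [-1.77, 0.79, 0.4],  [-0.56, 0.2, 0.12]]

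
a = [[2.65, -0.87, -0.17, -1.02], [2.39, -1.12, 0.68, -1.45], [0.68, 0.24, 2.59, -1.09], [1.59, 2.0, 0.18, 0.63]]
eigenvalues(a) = [(0.01+0j), (1.09+1.88j), (1.09-1.88j), (2.56+0j)]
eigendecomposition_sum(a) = [[0.00+0.00j, (-0+0j), 0.00+0.00j, (-0+0j)],  [(-0.01+0j), (0.01-0j), (-0+0j), -0j],  [(0.01+0j), -0.01+0.00j, 0.00+0.00j, (-0+0j)],  [0.02+0.00j, (-0.02+0j), (0.01+0j), (-0+0j)]] + [[(1.18+0.03j), (-0.45+0.67j), (0.33+0.07j), -0.65+0.32j],[(1.2+0.21j), -0.56+0.62j, (0.33+0.12j), (-0.72+0.23j)],[0.71-0.74j, (0.17+0.68j), 0.24-0.17j, (-0.18+0.61j)],[(0.71-2.18j), 1.00+1.21j, (0.31-0.57j), 0.24+1.40j]] + [[(1.18-0.03j),  (-0.45-0.67j),  0.33-0.07j,  (-0.65-0.32j)],  [1.20-0.21j,  -0.56-0.62j,  0.33-0.12j,  -0.72-0.23j],  [0.71+0.74j,  (0.17-0.68j),  0.24+0.17j,  -0.18-0.61j],  [(0.71+2.18j),  1.00-1.21j,  0.31+0.57j,  (0.24-1.4j)]] + [[(0.29-0j),0.03-0.00j,-0.83+0.00j,0.29-0.00j], [(-0.01+0j),(-0+0j),0.03-0.00j,-0.01+0.00j], [(-0.75+0j),-0.08+0.00j,2.11-0.00j,(-0.73+0j)], [(0.16-0j),0.02-0.00j,(-0.45+0j),(0.16-0j)]]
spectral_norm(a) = 4.51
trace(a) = 4.75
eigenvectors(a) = [[(0.19+0j), (-0.11-0.37j), -0.11+0.37j, (0.36+0j)],[-0.43+0.00j, -0.06-0.40j, -0.06+0.40j, (-0.01+0j)],[(0.33+0j), -0.30-0.15j, -0.30+0.15j, (-0.91+0j)],[(0.81+0j), (-0.76+0j), -0.76-0.00j, 0.20+0.00j]]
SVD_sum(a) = [[2.27, -0.52, 0.85, -1.17],[2.5, -0.58, 0.94, -1.29],[1.48, -0.34, 0.56, -0.76],[0.6, -0.14, 0.22, -0.31]] + [[-0.06,-0.64,-0.44,-0.15], [-0.05,-0.50,-0.35,-0.12], [0.11,1.19,0.82,0.28], [0.15,1.57,1.08,0.37]] + [[0.44, 0.29, -0.59, 0.29], [-0.06, -0.04, 0.08, -0.04], [-0.91, -0.61, 1.21, -0.61], [0.85, 0.56, -1.13, 0.57]] + [[0.0,-0.00,0.00,0.0], [-0.00,0.0,-0.0,-0.0], [0.00,-0.0,0.0,0.00], [-0.0,0.0,-0.0,-0.0]]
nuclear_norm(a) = 9.69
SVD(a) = [[-0.61,-0.30,0.33,-0.66], [-0.67,-0.23,-0.05,0.7], [-0.40,0.56,-0.69,-0.24], [-0.16,0.74,0.64,0.14]] @ diag([4.512305383108974, 2.645098562612398, 2.5290768051986805, 0.00492311259800186]) @ [[-0.83, 0.19, -0.31, 0.43], [0.08, 0.81, 0.56, 0.19], [0.52, 0.35, -0.70, 0.35], [-0.19, 0.44, -0.33, -0.81]]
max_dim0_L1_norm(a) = 7.31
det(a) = 0.15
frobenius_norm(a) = 5.81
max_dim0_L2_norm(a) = 3.97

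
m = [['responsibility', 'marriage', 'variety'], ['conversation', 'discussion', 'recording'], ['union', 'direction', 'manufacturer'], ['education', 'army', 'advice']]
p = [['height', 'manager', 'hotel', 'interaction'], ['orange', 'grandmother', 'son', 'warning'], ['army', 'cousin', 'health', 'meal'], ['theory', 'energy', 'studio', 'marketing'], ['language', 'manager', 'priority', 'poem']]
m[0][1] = 'marriage'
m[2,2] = 'manufacturer'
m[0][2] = 'variety'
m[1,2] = 'recording'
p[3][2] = 'studio'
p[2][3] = 'meal'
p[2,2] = 'health'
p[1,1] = 'grandmother'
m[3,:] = ['education', 'army', 'advice']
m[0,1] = 'marriage'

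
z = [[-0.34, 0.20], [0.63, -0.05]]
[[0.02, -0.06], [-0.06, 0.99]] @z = [[-0.04, 0.01],[0.64, -0.06]]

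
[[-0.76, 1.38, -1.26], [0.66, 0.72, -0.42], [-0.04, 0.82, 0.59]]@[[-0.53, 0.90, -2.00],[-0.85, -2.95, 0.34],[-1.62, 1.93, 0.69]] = [[1.27, -7.19, 1.12], [-0.28, -2.34, -1.37], [-1.63, -1.32, 0.77]]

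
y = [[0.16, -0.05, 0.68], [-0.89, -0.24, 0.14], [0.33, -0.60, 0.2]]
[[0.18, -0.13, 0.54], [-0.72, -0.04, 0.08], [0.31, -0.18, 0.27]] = y @ [[0.83,-0.04,0.07],[-0.04,0.23,-0.16],[0.07,-0.16,0.76]]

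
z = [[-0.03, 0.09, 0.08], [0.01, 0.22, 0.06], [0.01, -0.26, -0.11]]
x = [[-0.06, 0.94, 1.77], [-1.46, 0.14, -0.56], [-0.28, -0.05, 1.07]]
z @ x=[[-0.15, -0.02, -0.02],[-0.34, 0.04, -0.04],[0.41, -0.02, 0.05]]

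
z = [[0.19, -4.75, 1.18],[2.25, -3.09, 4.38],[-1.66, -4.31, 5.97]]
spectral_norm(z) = 9.92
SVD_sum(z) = [[0.03, -2.82, 3.0],  [0.04, -3.65, 3.88],  [0.05, -4.99, 5.31]] + [[1.06, -1.62, -1.53], [0.12, -0.18, -0.17], [-0.68, 1.04, 0.99]] + [[-0.89, -0.31, -0.28], [2.1, 0.73, 0.67], [-1.03, -0.36, -0.33]]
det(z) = 80.93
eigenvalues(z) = [(-0.61+4.3j), (-0.61-4.3j), (4.29+0j)]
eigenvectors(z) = [[0.20+0.61j, 0.20-0.61j, (-0.26+0j)],[0.65+0.00j, (0.65-0j), (0.43+0j)],[0.26+0.32j, 0.26-0.32j, 0.86+0.00j]]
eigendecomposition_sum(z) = [[(-0.23+1.83j), (-2.52-0.51j), (1.2+0.79j)], [1.68+0.81j, -1.30+2.26j, 1.15-0.90j], [0.28+1.17j, (-1.66+0.27j), (0.92+0.21j)]] + [[(-0.23-1.83j), -2.52+0.51j, (1.2-0.79j)], [1.68-0.81j, -1.30-2.26j, 1.15+0.90j], [0.28-1.17j, (-1.66-0.27j), 0.92-0.21j]] + [[0.65-0.00j, (0.29-0j), -1.22+0.00j], [(-1.12+0j), (-0.5+0j), (2.08-0j)], [(-2.22+0j), -0.99+0.00j, (4.13-0j)]]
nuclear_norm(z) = 15.64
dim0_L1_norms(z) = [4.1, 12.15, 11.53]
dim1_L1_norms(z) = [6.12, 9.72, 11.94]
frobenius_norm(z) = 10.71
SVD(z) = [[-0.41, 0.84, 0.36], [-0.54, 0.09, -0.84], [-0.73, -0.54, 0.41]] @ diag([9.920244822044335, 2.9468341522796195, 2.7683047429177834]) @ [[-0.01, 0.69, -0.73], [0.43, -0.66, -0.62], [-0.9, -0.32, -0.29]]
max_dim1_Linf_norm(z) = 5.97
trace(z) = 3.07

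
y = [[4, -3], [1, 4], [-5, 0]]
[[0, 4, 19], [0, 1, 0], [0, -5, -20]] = y @[[0, 1, 4], [0, 0, -1]]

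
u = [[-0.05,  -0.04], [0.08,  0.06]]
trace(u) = 0.01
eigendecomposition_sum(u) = [[-0.02+0.02j, (-0.02+0.01j)], [(0.04-0.02j), (0.03-0j)]] + [[-0.02-0.02j, -0.02-0.01j],  [0.04+0.02j, (0.03+0j)]]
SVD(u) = [[-0.54, 0.84], [0.84, 0.54]] @ diag([0.11873147244755962, 0.0016844733403633687]) @ [[0.79, 0.61], [0.61, -0.79]]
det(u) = 0.00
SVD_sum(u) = [[-0.05, -0.04], [0.08, 0.06]] + [[0.00, -0.00], [0.0, -0.00]]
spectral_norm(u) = 0.12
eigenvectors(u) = [[0.56-0.14j, 0.56+0.14j], [-0.82+0.00j, (-0.82-0j)]]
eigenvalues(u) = [0.01j, -0.01j]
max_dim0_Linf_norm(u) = 0.08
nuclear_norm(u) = 0.12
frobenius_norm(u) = 0.12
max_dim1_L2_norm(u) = 0.1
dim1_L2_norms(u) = [0.06, 0.1]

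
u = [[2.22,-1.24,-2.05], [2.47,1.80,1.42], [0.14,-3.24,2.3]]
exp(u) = [[17.61,  13.98,  -16.49], [10.78,  3.46,  -8.37], [-22.25,  -14.64,  13.63]]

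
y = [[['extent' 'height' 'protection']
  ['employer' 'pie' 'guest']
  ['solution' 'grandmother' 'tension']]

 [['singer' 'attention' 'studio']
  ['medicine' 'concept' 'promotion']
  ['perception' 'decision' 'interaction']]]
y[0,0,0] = 'extent'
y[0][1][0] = 'employer'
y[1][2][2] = 'interaction'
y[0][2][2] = 'tension'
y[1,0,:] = ['singer', 'attention', 'studio']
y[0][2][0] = 'solution'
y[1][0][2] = 'studio'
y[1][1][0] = 'medicine'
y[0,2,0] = 'solution'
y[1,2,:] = ['perception', 'decision', 'interaction']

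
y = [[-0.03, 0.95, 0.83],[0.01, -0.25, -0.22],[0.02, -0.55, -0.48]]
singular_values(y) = [1.5, 0.0, 0.0]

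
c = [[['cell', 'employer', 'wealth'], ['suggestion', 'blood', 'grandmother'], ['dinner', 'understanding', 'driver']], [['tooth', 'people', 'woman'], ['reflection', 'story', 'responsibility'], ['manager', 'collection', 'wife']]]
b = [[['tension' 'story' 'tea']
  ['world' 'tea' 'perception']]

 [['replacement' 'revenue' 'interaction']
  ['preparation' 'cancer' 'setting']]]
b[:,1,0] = ['world', 'preparation']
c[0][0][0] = 'cell'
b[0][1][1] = 'tea'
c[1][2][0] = 'manager'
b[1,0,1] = 'revenue'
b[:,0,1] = ['story', 'revenue']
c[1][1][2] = 'responsibility'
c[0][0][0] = 'cell'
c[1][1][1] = 'story'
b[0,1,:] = ['world', 'tea', 'perception']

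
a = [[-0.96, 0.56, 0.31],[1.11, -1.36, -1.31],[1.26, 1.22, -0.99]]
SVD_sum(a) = [[-0.76, 0.3, 0.66], [1.45, -0.58, -1.27], [0.85, -0.34, -0.74]] + [[0.06, 0.23, -0.03], [-0.22, -0.79, 0.11], [0.43, 1.56, -0.22]] + [[-0.27, 0.03, -0.32], [-0.12, 0.01, -0.15], [-0.02, 0.0, -0.03]]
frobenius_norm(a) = 3.19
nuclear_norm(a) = 4.87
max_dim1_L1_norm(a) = 3.78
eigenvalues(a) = [(-1.47+0j), (-0.92+0.8j), (-0.92-0.8j)]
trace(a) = -3.31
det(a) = -2.18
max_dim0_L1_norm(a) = 3.33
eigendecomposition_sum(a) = [[(-2.57-0j), -0.17-0.00j, 1.19+0.00j], [(3.4+0j), 0.22+0.00j, -1.58-0.00j], [(-1.88-0j), (-0.12-0j), (0.87+0j)]] + [[0.80+0.24j, (0.36+0.31j), -0.44+0.24j], [(-1.14+0.82j), -0.79+0.16j, 0.14-0.84j], [1.57+0.62j, (0.67+0.69j), (-0.93+0.41j)]] + [[0.80-0.24j, 0.36-0.31j, (-0.44-0.24j)], [-1.14-0.82j, (-0.79-0.16j), (0.14+0.84j)], [(1.57-0.62j), 0.67-0.69j, (-0.93-0.41j)]]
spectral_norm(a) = 2.56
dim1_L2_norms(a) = [1.15, 2.19, 2.01]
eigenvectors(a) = [[0.55+0.00j, -0.35+0.03j, (-0.35-0.03j)], [(-0.73+0j), 0.32-0.50j, (0.32+0.5j)], [0.40+0.00j, (-0.72+0j), (-0.72-0j)]]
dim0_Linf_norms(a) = [1.26, 1.36, 1.31]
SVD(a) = [[-0.41, 0.13, 0.90],[0.79, -0.45, 0.42],[0.46, 0.88, 0.08]] @ diag([2.5623566357500884, 1.8455601716370378, 0.46199147621417835]) @ [[0.72, -0.29, -0.63], [0.27, 0.96, -0.13], [-0.64, 0.07, -0.77]]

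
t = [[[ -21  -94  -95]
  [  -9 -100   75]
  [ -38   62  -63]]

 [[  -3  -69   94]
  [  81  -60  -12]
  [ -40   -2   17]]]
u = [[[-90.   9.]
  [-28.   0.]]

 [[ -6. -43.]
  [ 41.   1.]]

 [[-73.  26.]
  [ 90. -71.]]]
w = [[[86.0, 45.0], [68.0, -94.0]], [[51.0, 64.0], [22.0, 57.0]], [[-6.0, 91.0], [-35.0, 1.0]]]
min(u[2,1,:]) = -71.0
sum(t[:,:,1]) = -263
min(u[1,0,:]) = -43.0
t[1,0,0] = -3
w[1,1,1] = 57.0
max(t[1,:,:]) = 94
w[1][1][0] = 22.0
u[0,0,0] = -90.0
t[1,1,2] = -12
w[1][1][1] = 57.0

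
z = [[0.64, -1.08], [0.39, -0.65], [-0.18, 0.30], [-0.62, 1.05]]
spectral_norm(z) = 1.94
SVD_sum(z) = [[0.64, -1.08], [0.39, -0.65], [-0.18, 0.3], [-0.62, 1.05]] + [[-0.00, -0.0], [0.0, 0.0], [-0.00, -0.00], [0.0, 0.00]]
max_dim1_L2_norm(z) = 1.26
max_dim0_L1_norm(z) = 3.08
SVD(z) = [[-0.65, 0.10], [-0.39, -0.79], [0.18, 0.36], [0.63, -0.49]] @ diag([1.9390399979305943, 0.004887374072052621]) @ [[-0.51, 0.86], [-0.86, -0.51]]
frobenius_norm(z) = 1.94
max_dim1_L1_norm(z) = 1.72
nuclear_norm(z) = 1.94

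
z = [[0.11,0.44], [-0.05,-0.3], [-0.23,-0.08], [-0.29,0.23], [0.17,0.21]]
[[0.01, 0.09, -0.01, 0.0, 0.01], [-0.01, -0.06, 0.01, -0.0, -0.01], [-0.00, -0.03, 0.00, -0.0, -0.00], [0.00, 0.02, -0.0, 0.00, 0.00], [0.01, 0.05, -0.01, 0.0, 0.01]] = z @ [[0.01,0.06,-0.01,0.00,0.01], [0.03,0.18,-0.02,0.01,0.03]]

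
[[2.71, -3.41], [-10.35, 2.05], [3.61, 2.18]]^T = [[2.71, -10.35, 3.61], [-3.41, 2.05, 2.18]]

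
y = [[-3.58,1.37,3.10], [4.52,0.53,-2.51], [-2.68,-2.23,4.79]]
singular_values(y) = [8.71, 2.92, 1.43]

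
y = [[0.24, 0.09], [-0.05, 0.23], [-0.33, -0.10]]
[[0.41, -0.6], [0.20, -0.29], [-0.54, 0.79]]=y @ [[1.29,-1.89], [1.14,-1.67]]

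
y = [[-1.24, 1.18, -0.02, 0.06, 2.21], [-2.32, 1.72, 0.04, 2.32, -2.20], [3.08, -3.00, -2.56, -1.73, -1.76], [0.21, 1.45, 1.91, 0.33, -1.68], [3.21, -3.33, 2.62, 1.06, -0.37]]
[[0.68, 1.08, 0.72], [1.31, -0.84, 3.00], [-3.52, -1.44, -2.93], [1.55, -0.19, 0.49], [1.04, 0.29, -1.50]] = y @ [[0.02,0.20,-0.41],[0.32,0.2,0.24],[0.61,0.13,-0.04],[0.47,0.15,0.66],[0.14,0.49,-0.05]]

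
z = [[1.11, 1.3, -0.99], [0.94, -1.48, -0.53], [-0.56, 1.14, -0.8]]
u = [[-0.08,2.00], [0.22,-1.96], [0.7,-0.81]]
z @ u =[[-0.5, 0.47], [-0.77, 5.21], [-0.26, -2.71]]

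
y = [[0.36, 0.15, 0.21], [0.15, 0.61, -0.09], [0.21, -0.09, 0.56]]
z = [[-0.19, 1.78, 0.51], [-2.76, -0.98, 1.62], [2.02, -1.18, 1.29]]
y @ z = [[-0.06, 0.25, 0.70], [-1.89, -0.22, 0.95], [1.34, -0.2, 0.68]]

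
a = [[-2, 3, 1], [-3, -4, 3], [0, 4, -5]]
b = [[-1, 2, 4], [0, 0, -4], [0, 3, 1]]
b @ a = [[-4, 5, -15], [0, -16, 20], [-9, -8, 4]]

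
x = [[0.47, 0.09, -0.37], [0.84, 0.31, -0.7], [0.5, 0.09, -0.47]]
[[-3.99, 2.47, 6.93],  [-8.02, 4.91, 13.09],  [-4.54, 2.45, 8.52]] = x @ [[-4.29, 6.1, 2.65], [-4.82, 3.86, 0.84], [4.17, 2.01, -15.15]]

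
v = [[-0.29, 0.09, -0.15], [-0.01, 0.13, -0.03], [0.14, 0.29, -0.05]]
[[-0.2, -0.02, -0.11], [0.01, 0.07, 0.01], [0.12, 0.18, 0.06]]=v@[[0.61,0.16,0.24], [0.16,0.57,0.15], [0.24,0.15,0.35]]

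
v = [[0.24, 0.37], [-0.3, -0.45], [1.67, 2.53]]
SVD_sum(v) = [[0.24, 0.37], [-0.3, -0.45], [1.67, 2.53]] + [[-0.0, 0.0],  [-0.0, 0.00],  [0.0, -0.00]]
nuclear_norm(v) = 3.12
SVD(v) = [[-0.14,  -0.82], [0.17,  -0.58], [-0.97,  0.02]] @ diag([3.1107525497284816, 0.004309797877270326]) @ [[-0.55, -0.83], [0.83, -0.55]]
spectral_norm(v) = 3.11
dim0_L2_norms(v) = [1.71, 2.6]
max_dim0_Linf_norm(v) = 2.53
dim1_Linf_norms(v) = [0.37, 0.45, 2.53]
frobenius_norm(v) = 3.11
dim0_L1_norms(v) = [2.21, 3.35]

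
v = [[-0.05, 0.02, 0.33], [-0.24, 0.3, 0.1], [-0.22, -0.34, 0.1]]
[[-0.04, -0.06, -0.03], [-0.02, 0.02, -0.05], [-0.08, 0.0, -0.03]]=v@[[0.16, -0.15, 0.15],  [0.11, 0.03, -0.03],  [-0.10, -0.2, -0.07]]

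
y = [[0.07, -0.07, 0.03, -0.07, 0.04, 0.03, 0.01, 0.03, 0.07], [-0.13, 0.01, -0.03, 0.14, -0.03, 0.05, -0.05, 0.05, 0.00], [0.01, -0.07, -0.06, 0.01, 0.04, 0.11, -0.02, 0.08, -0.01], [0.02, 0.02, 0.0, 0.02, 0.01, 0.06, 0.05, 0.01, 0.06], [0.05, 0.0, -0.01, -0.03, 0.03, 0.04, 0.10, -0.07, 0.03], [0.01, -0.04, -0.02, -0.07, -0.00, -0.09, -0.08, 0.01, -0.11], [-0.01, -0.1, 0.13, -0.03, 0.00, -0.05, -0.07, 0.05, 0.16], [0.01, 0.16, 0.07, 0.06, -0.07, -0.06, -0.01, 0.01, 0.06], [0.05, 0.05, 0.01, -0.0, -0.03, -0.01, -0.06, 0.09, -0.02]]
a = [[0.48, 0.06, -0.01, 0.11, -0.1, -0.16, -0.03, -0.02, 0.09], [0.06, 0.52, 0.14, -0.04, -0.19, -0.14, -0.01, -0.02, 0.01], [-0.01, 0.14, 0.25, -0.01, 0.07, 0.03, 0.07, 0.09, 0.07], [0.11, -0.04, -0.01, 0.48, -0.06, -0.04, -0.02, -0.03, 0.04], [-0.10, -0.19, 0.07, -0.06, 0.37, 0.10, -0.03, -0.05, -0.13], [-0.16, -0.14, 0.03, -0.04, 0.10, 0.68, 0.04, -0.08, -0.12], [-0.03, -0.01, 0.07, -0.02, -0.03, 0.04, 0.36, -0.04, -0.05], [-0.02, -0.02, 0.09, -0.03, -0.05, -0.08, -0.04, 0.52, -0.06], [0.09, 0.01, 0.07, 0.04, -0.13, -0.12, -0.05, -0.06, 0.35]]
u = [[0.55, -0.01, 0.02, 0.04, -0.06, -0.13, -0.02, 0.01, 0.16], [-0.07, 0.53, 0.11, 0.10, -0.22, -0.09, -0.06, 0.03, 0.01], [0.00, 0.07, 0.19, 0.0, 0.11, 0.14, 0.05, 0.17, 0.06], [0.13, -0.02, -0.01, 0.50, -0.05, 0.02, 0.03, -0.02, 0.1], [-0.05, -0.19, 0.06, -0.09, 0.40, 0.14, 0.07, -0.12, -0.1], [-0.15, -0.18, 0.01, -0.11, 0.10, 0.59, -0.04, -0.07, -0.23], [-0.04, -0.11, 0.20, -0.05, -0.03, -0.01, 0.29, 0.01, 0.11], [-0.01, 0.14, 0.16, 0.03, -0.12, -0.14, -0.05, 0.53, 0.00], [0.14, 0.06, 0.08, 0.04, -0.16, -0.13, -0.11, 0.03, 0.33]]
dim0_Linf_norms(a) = [0.48, 0.52, 0.25, 0.48, 0.37, 0.68, 0.36, 0.52, 0.35]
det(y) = -0.00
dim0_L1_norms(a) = [1.06, 1.13, 0.74, 0.83, 1.1, 1.39, 0.65, 0.91, 0.92]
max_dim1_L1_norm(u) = 1.48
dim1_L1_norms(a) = [1.06, 1.13, 0.74, 0.83, 1.1, 1.39, 0.65, 0.91, 0.92]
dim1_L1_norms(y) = [0.42, 0.49, 0.41, 0.25, 0.36, 0.43, 0.6, 0.51, 0.32]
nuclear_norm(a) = 4.02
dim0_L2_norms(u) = [0.61, 0.62, 0.35, 0.54, 0.53, 0.67, 0.34, 0.58, 0.47]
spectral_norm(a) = 0.99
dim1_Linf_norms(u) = [0.55, 0.53, 0.19, 0.5, 0.4, 0.59, 0.29, 0.53, 0.33]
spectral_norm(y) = 0.29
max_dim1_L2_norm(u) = 0.7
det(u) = -0.00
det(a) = -0.00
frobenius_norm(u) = 1.60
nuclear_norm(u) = 4.14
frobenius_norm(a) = 1.54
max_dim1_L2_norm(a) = 0.74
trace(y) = -0.10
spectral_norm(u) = 1.04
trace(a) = 4.01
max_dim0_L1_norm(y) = 0.52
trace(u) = 3.91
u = y + a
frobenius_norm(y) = 0.54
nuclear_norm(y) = 1.21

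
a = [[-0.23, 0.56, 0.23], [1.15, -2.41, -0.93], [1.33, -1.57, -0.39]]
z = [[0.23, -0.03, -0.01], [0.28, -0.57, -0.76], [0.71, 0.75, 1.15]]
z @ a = [[-0.1, 0.22, 0.08], [-1.73, 2.72, 0.89], [2.23, -3.22, -0.98]]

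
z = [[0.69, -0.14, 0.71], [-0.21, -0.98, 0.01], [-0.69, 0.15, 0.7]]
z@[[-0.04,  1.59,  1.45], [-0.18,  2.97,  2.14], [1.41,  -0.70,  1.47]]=[[1.0, 0.18, 1.74], [0.2, -3.25, -2.39], [0.99, -1.14, 0.35]]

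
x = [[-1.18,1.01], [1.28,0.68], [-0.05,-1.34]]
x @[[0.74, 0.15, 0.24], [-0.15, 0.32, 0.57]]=[[-1.02,0.15,0.29], [0.85,0.41,0.69], [0.16,-0.44,-0.78]]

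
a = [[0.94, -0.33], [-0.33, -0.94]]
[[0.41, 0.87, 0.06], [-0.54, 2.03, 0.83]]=a@[[0.57, 0.15, -0.22],[0.37, -2.21, -0.81]]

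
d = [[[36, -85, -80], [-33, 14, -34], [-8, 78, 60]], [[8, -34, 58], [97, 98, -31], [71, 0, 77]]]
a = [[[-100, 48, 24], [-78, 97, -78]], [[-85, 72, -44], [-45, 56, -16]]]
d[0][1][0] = -33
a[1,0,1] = 72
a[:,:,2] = [[24, -78], [-44, -16]]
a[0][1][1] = 97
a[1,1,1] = 56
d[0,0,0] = 36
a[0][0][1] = 48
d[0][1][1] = 14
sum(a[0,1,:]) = -59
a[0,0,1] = 48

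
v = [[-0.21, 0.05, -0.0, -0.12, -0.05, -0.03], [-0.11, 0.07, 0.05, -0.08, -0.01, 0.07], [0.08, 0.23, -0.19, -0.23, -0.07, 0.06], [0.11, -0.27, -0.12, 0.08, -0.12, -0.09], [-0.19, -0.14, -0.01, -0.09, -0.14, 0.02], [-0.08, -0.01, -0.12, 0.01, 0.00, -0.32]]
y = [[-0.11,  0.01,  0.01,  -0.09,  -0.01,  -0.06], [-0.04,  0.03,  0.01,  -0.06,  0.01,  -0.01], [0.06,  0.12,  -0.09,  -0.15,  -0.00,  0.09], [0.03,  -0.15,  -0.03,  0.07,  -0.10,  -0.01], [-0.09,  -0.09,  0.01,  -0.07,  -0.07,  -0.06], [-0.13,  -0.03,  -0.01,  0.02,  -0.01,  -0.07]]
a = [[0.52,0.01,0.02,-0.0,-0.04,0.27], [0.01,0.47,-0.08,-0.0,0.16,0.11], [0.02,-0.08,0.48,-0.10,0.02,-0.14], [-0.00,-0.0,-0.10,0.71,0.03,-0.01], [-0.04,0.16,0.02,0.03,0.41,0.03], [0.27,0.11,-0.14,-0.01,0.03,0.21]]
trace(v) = -0.71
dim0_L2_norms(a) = [0.59, 0.51, 0.52, 0.72, 0.44, 0.39]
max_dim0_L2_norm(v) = 0.39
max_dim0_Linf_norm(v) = 0.32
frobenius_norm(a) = 1.32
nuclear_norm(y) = 0.78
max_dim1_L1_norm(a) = 0.86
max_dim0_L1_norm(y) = 0.46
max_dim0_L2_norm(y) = 0.22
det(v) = 0.00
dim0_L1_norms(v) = [0.78, 0.77, 0.49, 0.61, 0.39, 0.59]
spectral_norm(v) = 0.48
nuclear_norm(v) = 1.51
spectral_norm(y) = 0.30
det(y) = -0.00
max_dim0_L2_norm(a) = 0.72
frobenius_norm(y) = 0.42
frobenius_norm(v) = 0.77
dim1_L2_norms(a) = [0.59, 0.51, 0.52, 0.72, 0.44, 0.39]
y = v @ a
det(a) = 0.00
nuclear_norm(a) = 2.80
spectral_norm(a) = 0.77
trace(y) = -0.24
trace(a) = 2.80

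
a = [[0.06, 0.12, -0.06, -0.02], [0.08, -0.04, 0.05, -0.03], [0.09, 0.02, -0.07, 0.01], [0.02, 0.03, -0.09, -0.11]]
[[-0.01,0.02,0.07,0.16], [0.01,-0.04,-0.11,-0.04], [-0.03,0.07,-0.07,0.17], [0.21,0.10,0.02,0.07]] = a @ [[-0.42, 0.01, -0.94, 0.74], [-0.44, -0.47, 1.1, 0.42], [-0.5, -1.18, 0.14, -1.31], [-1.66, -0.11, -0.20, 0.66]]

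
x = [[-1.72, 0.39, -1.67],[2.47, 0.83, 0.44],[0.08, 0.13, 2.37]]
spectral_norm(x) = 3.62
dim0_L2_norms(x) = [3.01, 0.93, 2.93]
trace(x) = 1.48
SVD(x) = [[-0.65, -0.08, 0.75], [0.60, -0.66, 0.45], [0.46, 0.74, 0.48]] @ diag([3.6158864910173256, 2.2111051551399035, 0.747916356949199]) @ [[0.73, 0.08, 0.68], [-0.65, -0.22, 0.73], [-0.21, 0.97, 0.11]]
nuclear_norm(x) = 6.57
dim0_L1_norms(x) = [4.27, 1.35, 4.48]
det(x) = -5.98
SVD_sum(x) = [[-1.72, -0.20, -1.6], [1.59, 0.18, 1.47], [1.22, 0.14, 1.14]] + [[0.12, 0.04, -0.13], [0.95, 0.32, -1.07], [-1.07, -0.36, 1.20]] + [[-0.12, 0.55, 0.06], [-0.07, 0.32, 0.04], [-0.08, 0.35, 0.04]]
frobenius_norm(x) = 4.30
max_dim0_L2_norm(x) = 3.01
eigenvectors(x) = [[0.76, -0.20, -0.39], [-0.65, -0.97, -0.41], [0.01, 0.13, 0.83]]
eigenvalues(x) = [-2.06, 1.28, 2.27]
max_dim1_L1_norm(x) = 3.78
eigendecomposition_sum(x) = [[-1.82, 0.28, -0.71],[1.56, -0.24, 0.61],[-0.01, 0.0, -0.0]] + [[0.21, 0.25, 0.22], [1.03, 1.21, 1.08], [-0.14, -0.16, -0.14]] + [[-0.11, -0.14, -1.18], [-0.11, -0.14, -1.25], [0.23, 0.29, 2.52]]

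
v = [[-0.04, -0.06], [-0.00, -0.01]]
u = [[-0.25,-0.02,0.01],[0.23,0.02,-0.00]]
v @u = [[-0.0,-0.0,-0.00], [-0.0,-0.0,0.00]]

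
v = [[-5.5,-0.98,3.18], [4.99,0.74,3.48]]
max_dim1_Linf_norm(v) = 5.5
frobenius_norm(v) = 8.88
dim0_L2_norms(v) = [7.43, 1.23, 4.71]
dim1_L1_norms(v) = [9.66, 9.21]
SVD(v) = [[-0.74, 0.67],  [0.67, 0.74]] @ diag([7.526454595552973, 4.715228649925635]) @ [[0.99, 0.16, -0.01], [0.01, -0.02, 1.0]]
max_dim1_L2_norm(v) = 6.43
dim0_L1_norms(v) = [10.49, 1.72, 6.66]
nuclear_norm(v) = 12.24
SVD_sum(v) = [[-5.53, -0.91, 0.03], [4.96, 0.82, -0.03]] + [[0.03, -0.07, 3.15], [0.03, -0.08, 3.51]]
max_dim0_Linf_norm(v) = 5.5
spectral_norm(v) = 7.53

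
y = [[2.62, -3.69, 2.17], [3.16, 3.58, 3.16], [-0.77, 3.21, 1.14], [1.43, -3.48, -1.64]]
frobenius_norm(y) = 9.33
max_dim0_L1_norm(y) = 13.96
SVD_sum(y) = [[0.12,  -2.71,  -0.95], [-0.17,  4.05,  1.41], [-0.14,  3.24,  1.13], [0.16,  -3.66,  -1.28]] + [[3.09,  -0.72,  2.45], [2.87,  -0.67,  2.27], [-0.37,  0.09,  -0.29], [0.56,  -0.13,  0.44]] + [[-0.59,-0.26,0.67], [0.46,0.2,-0.52], [-0.26,-0.12,0.30], [0.71,0.31,-0.81]]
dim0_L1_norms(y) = [7.98, 13.96, 8.11]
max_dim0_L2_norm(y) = 6.99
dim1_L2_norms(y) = [5.02, 5.73, 3.49, 4.1]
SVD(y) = [[0.39, -0.72, 0.55], [-0.59, -0.67, -0.43], [-0.47, 0.09, 0.25], [0.53, -0.13, -0.67]] @ diag([7.315223468284323, 5.53971464195382, 1.67856107865777]) @ [[0.04,-0.94,-0.33], [-0.77,0.18,-0.61], [-0.64,-0.28,0.72]]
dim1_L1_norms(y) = [8.48, 9.9, 5.12, 6.55]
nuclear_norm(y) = 14.53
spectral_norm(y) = 7.32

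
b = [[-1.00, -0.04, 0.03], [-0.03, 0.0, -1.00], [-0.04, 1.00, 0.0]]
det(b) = -1.00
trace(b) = -1.00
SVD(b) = [[-0.05,-1.00,0.0], [0.60,-0.03,0.8], [0.8,-0.04,-0.60]] @ diag([1.0012492197250396, 1.0012492197250393, 1.0]) @ [[0.00, 0.8, -0.6], [1.00, 0.0, 0.00], [-0.0, -0.60, -0.8]]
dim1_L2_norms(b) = [1.0, 1.0, 1.0]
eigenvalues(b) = [(-1+0j), 1j, -1j]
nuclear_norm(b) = 3.00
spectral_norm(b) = 1.00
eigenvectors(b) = [[(-1+0j), 0.02j, -0.02j], [(-0.03+0j), (-0-0.71j), (-0+0.71j)], [-0.01+0.00j, (-0.71+0j), -0.71-0.00j]]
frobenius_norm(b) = 1.73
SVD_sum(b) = [[0.0, -0.04, 0.03], [0.00, 0.48, -0.36], [0.00, 0.64, -0.48]] + [[-1.00, 0.00, 0.0],[-0.03, 0.00, 0.00],[-0.04, 0.0, 0.0]] + [[0.0,-0.00,-0.00], [0.0,-0.48,-0.64], [0.0,0.36,0.48]]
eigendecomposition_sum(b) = [[(-1+0j), -0.03+0.00j, -0.00+0.00j], [(-0.03+0j), (-0+0j), -0.00+0.00j], [-0.01+0.00j, (-0+0j), (-0+0j)]] + [[0j, (-0-0.02j), 0.02-0.00j], [-0.02j, 0.5j, (-0.5+0j)], [(-0.02-0j), (0.5-0j), 0.5j]] + [[0.00-0.00j, (-0+0.02j), (0.02+0j)], [0.02j, 0.00-0.50j, -0.50-0.00j], [-0.02+0.00j, (0.5+0j), -0.5j]]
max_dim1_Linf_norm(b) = 1.0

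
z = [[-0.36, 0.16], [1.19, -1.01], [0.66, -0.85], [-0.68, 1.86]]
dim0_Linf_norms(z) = [1.19, 1.86]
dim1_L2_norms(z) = [0.39, 1.56, 1.08, 1.98]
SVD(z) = [[-0.12, 0.32], [0.56, -0.67], [0.4, -0.14], [-0.72, -0.65]] @ diag([2.687108337795967, 0.6715272004523681]) @ [[0.54, -0.84], [-0.84, -0.54]]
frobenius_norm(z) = 2.77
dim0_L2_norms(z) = [1.56, 2.29]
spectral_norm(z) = 2.69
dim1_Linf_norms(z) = [0.36, 1.19, 0.85, 1.86]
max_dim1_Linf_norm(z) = 1.86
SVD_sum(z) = [[-0.18, 0.28], [0.81, -1.26], [0.58, -0.90], [-1.05, 1.62]] + [[-0.18,-0.12], [0.38,0.25], [0.08,0.05], [0.37,0.24]]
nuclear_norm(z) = 3.36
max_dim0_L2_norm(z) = 2.29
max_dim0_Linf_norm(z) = 1.86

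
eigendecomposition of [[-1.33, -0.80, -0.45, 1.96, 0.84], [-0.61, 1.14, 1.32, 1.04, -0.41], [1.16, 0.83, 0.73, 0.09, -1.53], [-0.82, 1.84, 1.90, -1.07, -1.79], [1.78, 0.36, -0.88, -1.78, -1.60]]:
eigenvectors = [[0.43+0.00j,-0.05+0.00j,-0.11-0.46j,-0.11+0.46j,(-0.04+0j)], [(0.15+0j),(-0.65+0j),(0.03-0.07j),0.03+0.07j,0.82+0.00j], [-0.41+0.00j,(-0.43+0j),-0.52+0.05j,-0.52-0.05j,(-0.49+0j)], [-0.20+0.00j,-0.58+0.00j,0.36-0.17j,0.36+0.17j,(0.07+0j)], [(-0.77+0j),0.23+0.00j,(-0.58+0j),(-0.58-0j),0.28+0.00j]]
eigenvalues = [(-3.6+0j), (3.05+0j), (-0.95+1.02j), (-0.95-1.02j), (0.31+0j)]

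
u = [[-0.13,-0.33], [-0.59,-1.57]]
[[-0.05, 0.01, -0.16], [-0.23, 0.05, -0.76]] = u @ [[0.45, 0.15, 0.11], [-0.02, -0.09, 0.44]]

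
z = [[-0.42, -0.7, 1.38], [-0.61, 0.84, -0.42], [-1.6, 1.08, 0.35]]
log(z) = [[-2.29, -5.07, 3.49], [-2.83, -4.47, 2.20], [-3.24, -3.0, 2.32]]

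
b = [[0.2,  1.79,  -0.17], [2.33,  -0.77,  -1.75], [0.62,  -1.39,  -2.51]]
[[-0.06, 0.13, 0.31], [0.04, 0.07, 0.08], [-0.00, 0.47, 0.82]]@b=[[0.48, -0.64, -1.0],  [0.22, -0.09, -0.33],  [1.60, -1.50, -2.88]]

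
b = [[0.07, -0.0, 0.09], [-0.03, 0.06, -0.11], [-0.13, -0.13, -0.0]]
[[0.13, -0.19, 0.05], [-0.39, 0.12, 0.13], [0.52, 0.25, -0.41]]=b @ [[-2.51,-1.52,1.1], [-1.48,-0.39,2.02], [3.42,-0.89,-0.35]]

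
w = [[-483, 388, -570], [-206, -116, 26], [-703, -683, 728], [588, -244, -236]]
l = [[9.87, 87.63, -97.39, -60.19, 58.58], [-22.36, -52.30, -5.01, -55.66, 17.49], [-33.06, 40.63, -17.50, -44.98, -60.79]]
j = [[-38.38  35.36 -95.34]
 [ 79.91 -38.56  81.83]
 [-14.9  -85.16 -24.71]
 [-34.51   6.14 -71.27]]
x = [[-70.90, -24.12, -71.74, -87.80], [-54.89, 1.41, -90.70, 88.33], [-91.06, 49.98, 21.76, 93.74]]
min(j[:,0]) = -38.38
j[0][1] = 35.36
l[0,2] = -97.39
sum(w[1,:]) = -296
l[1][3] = -55.66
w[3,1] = -244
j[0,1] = 35.36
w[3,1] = -244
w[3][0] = 588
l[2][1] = 40.63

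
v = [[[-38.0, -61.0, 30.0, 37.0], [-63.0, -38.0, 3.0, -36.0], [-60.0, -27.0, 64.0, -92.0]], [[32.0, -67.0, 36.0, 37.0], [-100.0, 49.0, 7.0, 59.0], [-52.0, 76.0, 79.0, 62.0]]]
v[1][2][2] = 79.0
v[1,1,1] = 49.0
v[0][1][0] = -63.0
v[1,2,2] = 79.0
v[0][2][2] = 64.0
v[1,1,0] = -100.0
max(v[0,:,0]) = -38.0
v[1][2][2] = 79.0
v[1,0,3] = 37.0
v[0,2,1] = -27.0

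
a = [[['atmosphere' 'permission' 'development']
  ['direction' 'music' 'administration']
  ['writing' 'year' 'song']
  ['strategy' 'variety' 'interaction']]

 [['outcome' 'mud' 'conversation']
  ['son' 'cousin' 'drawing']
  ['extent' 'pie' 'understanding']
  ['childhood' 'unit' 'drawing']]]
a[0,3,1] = 'variety'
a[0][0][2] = 'development'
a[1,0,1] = 'mud'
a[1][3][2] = 'drawing'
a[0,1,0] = 'direction'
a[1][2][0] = 'extent'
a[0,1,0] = 'direction'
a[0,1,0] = 'direction'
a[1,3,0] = 'childhood'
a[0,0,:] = ['atmosphere', 'permission', 'development']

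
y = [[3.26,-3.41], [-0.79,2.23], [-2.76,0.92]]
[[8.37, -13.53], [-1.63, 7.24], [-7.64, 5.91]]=y @ [[2.86, -1.20],[0.28, 2.82]]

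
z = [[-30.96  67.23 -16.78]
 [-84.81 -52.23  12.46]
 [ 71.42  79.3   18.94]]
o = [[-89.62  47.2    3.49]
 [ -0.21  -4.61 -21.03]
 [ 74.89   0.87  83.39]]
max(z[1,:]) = 12.46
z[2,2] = 18.94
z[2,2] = 18.94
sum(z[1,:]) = -124.57999999999998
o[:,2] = [3.49, -21.03, 83.39]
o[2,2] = 83.39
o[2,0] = 74.89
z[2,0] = 71.42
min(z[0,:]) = -30.96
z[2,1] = 79.3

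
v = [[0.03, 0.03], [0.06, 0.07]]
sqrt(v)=[[0.13, 0.08], [0.16, 0.24]]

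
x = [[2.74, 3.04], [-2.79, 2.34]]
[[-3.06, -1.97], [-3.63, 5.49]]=x@[[0.26, -1.43], [-1.24, 0.64]]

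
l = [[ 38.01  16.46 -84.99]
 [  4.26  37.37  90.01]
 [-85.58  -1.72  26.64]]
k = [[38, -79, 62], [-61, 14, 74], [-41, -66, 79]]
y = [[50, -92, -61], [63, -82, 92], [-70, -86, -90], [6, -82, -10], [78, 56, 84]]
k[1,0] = -61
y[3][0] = 6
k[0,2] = 62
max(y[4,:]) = 84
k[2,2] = 79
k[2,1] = -66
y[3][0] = 6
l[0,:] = [38.01, 16.46, -84.99]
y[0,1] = -92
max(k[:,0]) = 38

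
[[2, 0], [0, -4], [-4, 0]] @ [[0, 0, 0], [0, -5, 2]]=[[0, 0, 0], [0, 20, -8], [0, 0, 0]]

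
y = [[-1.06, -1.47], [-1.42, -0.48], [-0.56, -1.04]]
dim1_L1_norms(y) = [2.53, 1.9, 1.6]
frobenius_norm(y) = 2.63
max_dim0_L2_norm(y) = 1.86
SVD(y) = [[-0.71, 0.36],[-0.54, -0.83],[-0.45, 0.42]] @ diag([2.507083265103573, 0.8006456780858852]) @ [[0.71, 0.71], [0.71, -0.71]]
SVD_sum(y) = [[-1.26, -1.27], [-0.95, -0.95], [-0.8, -0.80]] + [[0.2, -0.2], [-0.47, 0.47], [0.24, -0.24]]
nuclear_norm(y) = 3.31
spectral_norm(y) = 2.51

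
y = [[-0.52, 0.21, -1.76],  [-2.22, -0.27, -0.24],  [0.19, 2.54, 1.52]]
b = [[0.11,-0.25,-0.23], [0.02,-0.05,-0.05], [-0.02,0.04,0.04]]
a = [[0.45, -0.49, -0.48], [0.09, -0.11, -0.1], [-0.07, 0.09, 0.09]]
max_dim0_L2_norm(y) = 2.56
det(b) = -0.00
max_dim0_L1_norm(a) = 0.69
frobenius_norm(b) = 0.37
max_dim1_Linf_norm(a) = 0.49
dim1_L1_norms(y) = [2.49, 2.73, 4.25]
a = b @ y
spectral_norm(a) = 0.85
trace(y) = 0.73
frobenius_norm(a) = 0.85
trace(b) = 0.10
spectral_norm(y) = 3.21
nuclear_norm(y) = 6.88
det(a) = -0.00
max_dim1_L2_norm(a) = 0.82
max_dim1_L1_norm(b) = 0.59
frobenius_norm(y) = 4.16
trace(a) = 0.43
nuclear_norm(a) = 0.87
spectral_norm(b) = 0.37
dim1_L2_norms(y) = [1.85, 2.25, 2.97]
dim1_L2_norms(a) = [0.82, 0.17, 0.15]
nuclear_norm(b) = 0.38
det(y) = 10.43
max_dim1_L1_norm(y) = 4.25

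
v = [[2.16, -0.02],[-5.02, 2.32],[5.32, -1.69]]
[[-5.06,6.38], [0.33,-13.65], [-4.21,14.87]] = v@ [[-2.39, 2.96], [-5.03, 0.52]]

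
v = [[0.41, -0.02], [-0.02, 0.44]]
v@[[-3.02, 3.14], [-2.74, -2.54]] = [[-1.18, 1.34], [-1.15, -1.18]]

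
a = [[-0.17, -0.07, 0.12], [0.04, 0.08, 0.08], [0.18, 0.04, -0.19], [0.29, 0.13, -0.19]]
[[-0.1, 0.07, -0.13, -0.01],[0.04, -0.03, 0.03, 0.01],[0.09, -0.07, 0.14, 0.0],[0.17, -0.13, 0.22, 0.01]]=a @ [[0.51, -0.40, 0.31, 0.13], [0.24, -0.18, 0.52, -0.04], [0.06, -0.05, -0.32, 0.11]]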